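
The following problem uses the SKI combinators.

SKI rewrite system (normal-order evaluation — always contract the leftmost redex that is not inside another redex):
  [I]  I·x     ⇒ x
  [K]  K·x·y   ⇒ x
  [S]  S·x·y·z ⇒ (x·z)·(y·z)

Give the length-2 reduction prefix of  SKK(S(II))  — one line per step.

  start: SKK(S(II))
  step 1: K(S(II))(K(S(II)))
  step 2: S(II)

Answer: after 2 steps: S(II)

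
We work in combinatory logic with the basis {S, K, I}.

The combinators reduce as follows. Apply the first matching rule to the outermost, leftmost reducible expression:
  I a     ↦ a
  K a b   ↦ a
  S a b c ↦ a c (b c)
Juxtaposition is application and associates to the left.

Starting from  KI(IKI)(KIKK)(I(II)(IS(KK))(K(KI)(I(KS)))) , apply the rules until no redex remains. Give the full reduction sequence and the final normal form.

  start: KI(IKI)(KIKK)(I(II)(IS(KK))(K(KI)(I(KS))))
  [1] I(KIKK)(I(II)(IS(KK))(K(KI)(I(KS))))
  [2] KIKK(I(II)(IS(KK))(K(KI)(I(KS))))
  [3] IK(I(II)(IS(KK))(K(KI)(I(KS))))
  [4] K(I(II)(IS(KK))(K(KI)(I(KS))))
  [5] K(II(IS(KK))(K(KI)(I(KS))))
  [6] K(I(IS(KK))(K(KI)(I(KS))))
  [7] K(IS(KK)(K(KI)(I(KS))))
  [8] K(S(KK)(K(KI)(I(KS))))
  [9] K(S(KK)(KI))

Answer: normal form = K(S(KK)(KI))  (in 9 steps)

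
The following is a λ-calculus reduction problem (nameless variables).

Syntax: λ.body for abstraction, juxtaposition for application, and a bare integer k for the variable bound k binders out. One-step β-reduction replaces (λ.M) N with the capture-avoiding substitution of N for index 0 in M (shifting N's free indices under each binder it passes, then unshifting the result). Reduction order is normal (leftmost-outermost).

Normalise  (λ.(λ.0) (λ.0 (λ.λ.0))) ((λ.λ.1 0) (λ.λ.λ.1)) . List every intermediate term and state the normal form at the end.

  start: (λ.(λ.0) (λ.0 (λ.λ.0))) ((λ.λ.1 0) (λ.λ.λ.1))
  step 1: (λ.0) (λ.0 (λ.λ.0))
  step 2: λ.0 (λ.λ.0)

Answer: normal form = λ.0 (λ.λ.0)  (in 2 steps)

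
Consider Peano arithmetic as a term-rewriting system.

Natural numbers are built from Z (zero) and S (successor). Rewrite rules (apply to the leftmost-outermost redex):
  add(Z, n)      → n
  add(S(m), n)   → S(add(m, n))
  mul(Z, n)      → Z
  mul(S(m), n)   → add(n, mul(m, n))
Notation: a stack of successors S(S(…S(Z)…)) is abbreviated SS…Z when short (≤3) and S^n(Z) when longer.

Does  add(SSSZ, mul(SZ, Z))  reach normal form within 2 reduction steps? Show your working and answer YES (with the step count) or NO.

Answer: NO — after 2 steps the term is S(S(add(SZ, mul(SZ, Z)))), not yet normal

Derivation:
  start: add(SSSZ, mul(SZ, Z))
  [1] S(add(SSZ, mul(SZ, Z)))
  [2] S(S(add(SZ, mul(SZ, Z))))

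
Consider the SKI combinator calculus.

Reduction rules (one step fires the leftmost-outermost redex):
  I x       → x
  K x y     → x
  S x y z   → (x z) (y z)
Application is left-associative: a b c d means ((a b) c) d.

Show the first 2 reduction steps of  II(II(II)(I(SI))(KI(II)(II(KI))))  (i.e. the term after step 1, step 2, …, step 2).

  start: II(II(II)(I(SI))(KI(II)(II(KI))))
  →1  I(II(II)(I(SI))(KI(II)(II(KI))))
  →2  II(II)(I(SI))(KI(II)(II(KI)))

Answer: after 2 steps: II(II)(I(SI))(KI(II)(II(KI)))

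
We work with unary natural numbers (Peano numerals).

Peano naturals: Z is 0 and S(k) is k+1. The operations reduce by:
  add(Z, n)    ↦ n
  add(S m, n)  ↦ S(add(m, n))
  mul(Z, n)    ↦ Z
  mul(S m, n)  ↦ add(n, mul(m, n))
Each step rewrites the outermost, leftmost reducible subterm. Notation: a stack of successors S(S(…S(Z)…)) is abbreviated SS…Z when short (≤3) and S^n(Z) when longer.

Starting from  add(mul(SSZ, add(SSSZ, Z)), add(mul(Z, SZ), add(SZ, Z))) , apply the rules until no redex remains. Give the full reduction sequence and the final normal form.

  start: add(mul(SSZ, add(SSSZ, Z)), add(mul(Z, SZ), add(SZ, Z)))
  [1] add(add(add(SSSZ, Z), mul(SZ, add(SSSZ, Z))), add(mul(Z, SZ), add(SZ, Z)))
  [2] add(add(S(add(SSZ, Z)), mul(SZ, add(SSSZ, Z))), add(mul(Z, SZ), add(SZ, Z)))
  [3] add(S(add(add(SSZ, Z), mul(SZ, add(SSSZ, Z)))), add(mul(Z, SZ), add(SZ, Z)))
  [4] S(add(add(add(SSZ, Z), mul(SZ, add(SSSZ, Z))), add(mul(Z, SZ), add(SZ, Z))))
  [5] S(add(add(S(add(SZ, Z)), mul(SZ, add(SSSZ, Z))), add(mul(Z, SZ), add(SZ, Z))))
  [6] S(add(S(add(add(SZ, Z), mul(SZ, add(SSSZ, Z)))), add(mul(Z, SZ), add(SZ, Z))))
  [7] S(S(add(add(add(SZ, Z), mul(SZ, add(SSSZ, Z))), add(mul(Z, SZ), add(SZ, Z)))))
  [8] S(S(add(add(S(add(Z, Z)), mul(SZ, add(SSSZ, Z))), add(mul(Z, SZ), add(SZ, Z)))))
  [9] S(S(add(S(add(add(Z, Z), mul(SZ, add(SSSZ, Z)))), add(mul(Z, SZ), add(SZ, Z)))))
  [10] S(S(S(add(add(add(Z, Z), mul(SZ, add(SSSZ, Z))), add(mul(Z, SZ), add(SZ, Z))))))
  [11] S(S(S(add(add(Z, mul(SZ, add(SSSZ, Z))), add(mul(Z, SZ), add(SZ, Z))))))
  [12] S(S(S(add(mul(SZ, add(SSSZ, Z)), add(mul(Z, SZ), add(SZ, Z))))))
  [13] S(S(S(add(add(add(SSSZ, Z), mul(Z, add(SSSZ, Z))), add(mul(Z, SZ), add(SZ, Z))))))
  [14] S(S(S(add(add(S(add(SSZ, Z)), mul(Z, add(SSSZ, Z))), add(mul(Z, SZ), add(SZ, Z))))))
  [15] S(S(S(add(S(add(add(SSZ, Z), mul(Z, add(SSSZ, Z)))), add(mul(Z, SZ), add(SZ, Z))))))
  [16] S(S(S(S(add(add(add(SSZ, Z), mul(Z, add(SSSZ, Z))), add(mul(Z, SZ), add(SZ, Z)))))))
  [17] S(S(S(S(add(add(S(add(SZ, Z)), mul(Z, add(SSSZ, Z))), add(mul(Z, SZ), add(SZ, Z)))))))
  [18] S(S(S(S(add(S(add(add(SZ, Z), mul(Z, add(SSSZ, Z)))), add(mul(Z, SZ), add(SZ, Z)))))))
  [19] S(S(S(S(S(add(add(add(SZ, Z), mul(Z, add(SSSZ, Z))), add(mul(Z, SZ), add(SZ, Z))))))))
  [20] S(S(S(S(S(add(add(S(add(Z, Z)), mul(Z, add(SSSZ, Z))), add(mul(Z, SZ), add(SZ, Z))))))))
  [21] S(S(S(S(S(add(S(add(add(Z, Z), mul(Z, add(SSSZ, Z)))), add(mul(Z, SZ), add(SZ, Z))))))))
  [22] S(S(S(S(S(S(add(add(add(Z, Z), mul(Z, add(SSSZ, Z))), add(mul(Z, SZ), add(SZ, Z)))))))))
  [23] S(S(S(S(S(S(add(add(Z, mul(Z, add(SSSZ, Z))), add(mul(Z, SZ), add(SZ, Z)))))))))
  [24] S(S(S(S(S(S(add(mul(Z, add(SSSZ, Z)), add(mul(Z, SZ), add(SZ, Z)))))))))
  [25] S(S(S(S(S(S(add(Z, add(mul(Z, SZ), add(SZ, Z)))))))))
  [26] S(S(S(S(S(S(add(mul(Z, SZ), add(SZ, Z))))))))
  [27] S(S(S(S(S(S(add(Z, add(SZ, Z))))))))
  [28] S(S(S(S(S(S(add(SZ, Z)))))))
  [29] S(S(S(S(S(S(S(add(Z, Z))))))))
  [30] S^7(Z)

Answer: normal form = S^7(Z)  (in 30 steps)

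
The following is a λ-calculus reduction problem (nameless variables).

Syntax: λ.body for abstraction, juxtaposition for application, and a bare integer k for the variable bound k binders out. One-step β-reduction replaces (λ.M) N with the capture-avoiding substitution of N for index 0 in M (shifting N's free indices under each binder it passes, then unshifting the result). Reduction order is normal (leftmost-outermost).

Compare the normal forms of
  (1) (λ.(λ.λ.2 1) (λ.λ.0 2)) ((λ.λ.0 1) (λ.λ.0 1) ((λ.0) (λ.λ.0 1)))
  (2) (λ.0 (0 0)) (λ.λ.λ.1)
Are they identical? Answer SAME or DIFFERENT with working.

Term A:
  start: (λ.(λ.λ.2 1) (λ.λ.0 2)) ((λ.λ.0 1) (λ.λ.0 1) ((λ.0) (λ.λ.0 1)))
  →1  (λ.λ.(λ.λ.0 1) (λ.λ.0 1) ((λ.0) (λ.λ.0 1)) 1) (λ.λ.0 ((λ.λ.0 1) (λ.λ.0 1) ((λ.0) (λ.λ.0 1))))
  →2  λ.(λ.λ.0 1) (λ.λ.0 1) ((λ.0) (λ.λ.0 1)) (λ.λ.0 ((λ.λ.0 1) (λ.λ.0 1) ((λ.0) (λ.λ.0 1))))
  →3  λ.(λ.0 (λ.λ.0 1)) ((λ.0) (λ.λ.0 1)) (λ.λ.0 ((λ.λ.0 1) (λ.λ.0 1) ((λ.0) (λ.λ.0 1))))
  →4  λ.(λ.0) (λ.λ.0 1) (λ.λ.0 1) (λ.λ.0 ((λ.λ.0 1) (λ.λ.0 1) ((λ.0) (λ.λ.0 1))))
  →5  λ.(λ.λ.0 1) (λ.λ.0 1) (λ.λ.0 ((λ.λ.0 1) (λ.λ.0 1) ((λ.0) (λ.λ.0 1))))
  →6  λ.(λ.0 (λ.λ.0 1)) (λ.λ.0 ((λ.λ.0 1) (λ.λ.0 1) ((λ.0) (λ.λ.0 1))))
  →7  λ.(λ.λ.0 ((λ.λ.0 1) (λ.λ.0 1) ((λ.0) (λ.λ.0 1)))) (λ.λ.0 1)
  →8  λ.λ.0 ((λ.λ.0 1) (λ.λ.0 1) ((λ.0) (λ.λ.0 1)))
  →9  λ.λ.0 ((λ.0 (λ.λ.0 1)) ((λ.0) (λ.λ.0 1)))
  →10  λ.λ.0 ((λ.0) (λ.λ.0 1) (λ.λ.0 1))
  →11  λ.λ.0 ((λ.λ.0 1) (λ.λ.0 1))
  →12  λ.λ.0 (λ.0 (λ.λ.0 1))

Term B:
  start: (λ.0 (0 0)) (λ.λ.λ.1)
  →1  (λ.λ.λ.1) ((λ.λ.λ.1) (λ.λ.λ.1))
  →2  λ.λ.1

Answer: DIFFERENT — A ⇓ λ.λ.0 (λ.0 (λ.λ.0 1)), B ⇓ λ.λ.1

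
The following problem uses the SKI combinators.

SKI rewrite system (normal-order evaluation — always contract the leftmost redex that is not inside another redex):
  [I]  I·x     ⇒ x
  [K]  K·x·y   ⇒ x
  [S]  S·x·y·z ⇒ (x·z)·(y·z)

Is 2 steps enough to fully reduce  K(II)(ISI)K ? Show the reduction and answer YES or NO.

  start: K(II)(ISI)K
  [1] IIK
  [2] IK

Answer: NO — after 2 steps the term is IK, not yet normal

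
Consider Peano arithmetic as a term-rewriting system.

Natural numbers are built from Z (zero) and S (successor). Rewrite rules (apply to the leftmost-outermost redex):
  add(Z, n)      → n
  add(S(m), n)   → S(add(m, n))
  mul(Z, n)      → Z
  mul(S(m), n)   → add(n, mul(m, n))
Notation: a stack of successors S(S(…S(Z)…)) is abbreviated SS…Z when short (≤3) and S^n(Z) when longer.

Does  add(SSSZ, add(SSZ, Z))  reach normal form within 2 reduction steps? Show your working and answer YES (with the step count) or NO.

  start: add(SSSZ, add(SSZ, Z))
  step 1: S(add(SSZ, add(SSZ, Z)))
  step 2: S(S(add(SZ, add(SSZ, Z))))

Answer: NO — after 2 steps the term is S(S(add(SZ, add(SSZ, Z)))), not yet normal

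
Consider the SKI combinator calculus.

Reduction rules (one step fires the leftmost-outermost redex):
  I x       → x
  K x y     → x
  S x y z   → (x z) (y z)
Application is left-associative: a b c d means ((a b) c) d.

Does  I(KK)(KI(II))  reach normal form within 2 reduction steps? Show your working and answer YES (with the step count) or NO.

  start: I(KK)(KI(II))
  →1  KK(KI(II))
  →2  K

Answer: YES — reaches normal form K in 2 ≤ 2 steps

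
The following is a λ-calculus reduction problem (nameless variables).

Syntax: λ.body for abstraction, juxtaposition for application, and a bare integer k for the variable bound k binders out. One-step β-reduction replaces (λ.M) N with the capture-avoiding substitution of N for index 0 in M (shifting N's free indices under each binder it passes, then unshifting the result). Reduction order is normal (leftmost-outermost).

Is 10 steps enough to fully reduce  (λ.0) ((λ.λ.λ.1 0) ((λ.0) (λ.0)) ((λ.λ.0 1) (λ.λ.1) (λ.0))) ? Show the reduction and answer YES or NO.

Answer: YES — reaches normal form λ.λ.1 in 7 ≤ 10 steps

Derivation:
  start: (λ.0) ((λ.λ.λ.1 0) ((λ.0) (λ.0)) ((λ.λ.0 1) (λ.λ.1) (λ.0)))
  [1] (λ.λ.λ.1 0) ((λ.0) (λ.0)) ((λ.λ.0 1) (λ.λ.1) (λ.0))
  [2] (λ.λ.1 0) ((λ.λ.0 1) (λ.λ.1) (λ.0))
  [3] λ.(λ.λ.0 1) (λ.λ.1) (λ.0) 0
  [4] λ.(λ.0 (λ.λ.1)) (λ.0) 0
  [5] λ.(λ.0) (λ.λ.1) 0
  [6] λ.(λ.λ.1) 0
  [7] λ.λ.1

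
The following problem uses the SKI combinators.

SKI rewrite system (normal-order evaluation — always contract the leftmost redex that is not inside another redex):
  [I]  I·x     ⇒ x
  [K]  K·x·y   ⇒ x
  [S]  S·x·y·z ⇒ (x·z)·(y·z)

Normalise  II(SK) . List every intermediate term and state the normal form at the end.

Answer: normal form = SK  (in 2 steps)

Working:
  start: II(SK)
  [1] I(SK)
  [2] SK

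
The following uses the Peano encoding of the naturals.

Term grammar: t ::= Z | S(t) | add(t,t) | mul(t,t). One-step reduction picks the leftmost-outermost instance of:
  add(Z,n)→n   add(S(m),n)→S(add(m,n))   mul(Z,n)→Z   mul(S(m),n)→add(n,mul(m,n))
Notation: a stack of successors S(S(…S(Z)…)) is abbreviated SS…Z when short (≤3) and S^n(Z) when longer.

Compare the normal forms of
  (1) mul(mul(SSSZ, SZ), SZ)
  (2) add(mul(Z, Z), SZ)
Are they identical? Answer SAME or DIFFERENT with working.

Answer: DIFFERENT — A ⇓ SSSZ, B ⇓ SZ

Reduction:
Term A:
  start: mul(mul(SSSZ, SZ), SZ)
  step 1: mul(add(SZ, mul(SSZ, SZ)), SZ)
  step 2: mul(S(add(Z, mul(SSZ, SZ))), SZ)
  step 3: add(SZ, mul(add(Z, mul(SSZ, SZ)), SZ))
  step 4: S(add(Z, mul(add(Z, mul(SSZ, SZ)), SZ)))
  step 5: S(mul(add(Z, mul(SSZ, SZ)), SZ))
  step 6: S(mul(mul(SSZ, SZ), SZ))
  step 7: S(mul(add(SZ, mul(SZ, SZ)), SZ))
  step 8: S(mul(S(add(Z, mul(SZ, SZ))), SZ))
  step 9: S(add(SZ, mul(add(Z, mul(SZ, SZ)), SZ)))
  step 10: S(S(add(Z, mul(add(Z, mul(SZ, SZ)), SZ))))
  step 11: S(S(mul(add(Z, mul(SZ, SZ)), SZ)))
  step 12: S(S(mul(mul(SZ, SZ), SZ)))
  step 13: S(S(mul(add(SZ, mul(Z, SZ)), SZ)))
  step 14: S(S(mul(S(add(Z, mul(Z, SZ))), SZ)))
  step 15: S(S(add(SZ, mul(add(Z, mul(Z, SZ)), SZ))))
  step 16: S(S(S(add(Z, mul(add(Z, mul(Z, SZ)), SZ)))))
  step 17: S(S(S(mul(add(Z, mul(Z, SZ)), SZ))))
  step 18: S(S(S(mul(mul(Z, SZ), SZ))))
  step 19: S(S(S(mul(Z, SZ))))
  step 20: SSSZ

Term B:
  start: add(mul(Z, Z), SZ)
  step 1: add(Z, SZ)
  step 2: SZ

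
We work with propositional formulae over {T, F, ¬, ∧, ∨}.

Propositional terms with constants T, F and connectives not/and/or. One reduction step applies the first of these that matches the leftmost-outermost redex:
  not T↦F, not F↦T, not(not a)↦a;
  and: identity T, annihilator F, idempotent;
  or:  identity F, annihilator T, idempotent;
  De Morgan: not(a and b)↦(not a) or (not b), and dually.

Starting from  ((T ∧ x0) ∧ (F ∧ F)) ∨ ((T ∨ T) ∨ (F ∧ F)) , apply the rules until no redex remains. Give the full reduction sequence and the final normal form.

  start: ((T ∧ x0) ∧ (F ∧ F)) ∨ ((T ∨ T) ∨ (F ∧ F))
  →1  (x0 ∧ (F ∧ F)) ∨ ((T ∨ T) ∨ (F ∧ F))
  →2  (x0 ∧ F) ∨ ((T ∨ T) ∨ (F ∧ F))
  →3  F ∨ ((T ∨ T) ∨ (F ∧ F))
  →4  (T ∨ T) ∨ (F ∧ F)
  →5  T ∨ (F ∧ F)
  →6  T

Answer: normal form = T  (in 6 steps)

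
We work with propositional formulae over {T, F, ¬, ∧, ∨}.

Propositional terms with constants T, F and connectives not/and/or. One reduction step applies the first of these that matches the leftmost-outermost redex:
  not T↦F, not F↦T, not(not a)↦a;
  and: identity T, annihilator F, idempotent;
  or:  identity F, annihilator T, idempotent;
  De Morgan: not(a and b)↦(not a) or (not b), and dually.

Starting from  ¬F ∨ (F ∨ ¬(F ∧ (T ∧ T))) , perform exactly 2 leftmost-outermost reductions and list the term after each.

  start: ¬F ∨ (F ∨ ¬(F ∧ (T ∧ T)))
  →1  T ∨ (F ∨ ¬(F ∧ (T ∧ T)))
  →2  T

Answer: after 2 steps: T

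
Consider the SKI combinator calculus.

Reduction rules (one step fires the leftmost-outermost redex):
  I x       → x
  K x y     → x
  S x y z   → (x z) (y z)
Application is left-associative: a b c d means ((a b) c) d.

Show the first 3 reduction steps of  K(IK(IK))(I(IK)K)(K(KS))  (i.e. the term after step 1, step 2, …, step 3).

Answer: after 3 steps: IK

Derivation:
  start: K(IK(IK))(I(IK)K)(K(KS))
  →1  IK(IK)(K(KS))
  →2  K(IK)(K(KS))
  →3  IK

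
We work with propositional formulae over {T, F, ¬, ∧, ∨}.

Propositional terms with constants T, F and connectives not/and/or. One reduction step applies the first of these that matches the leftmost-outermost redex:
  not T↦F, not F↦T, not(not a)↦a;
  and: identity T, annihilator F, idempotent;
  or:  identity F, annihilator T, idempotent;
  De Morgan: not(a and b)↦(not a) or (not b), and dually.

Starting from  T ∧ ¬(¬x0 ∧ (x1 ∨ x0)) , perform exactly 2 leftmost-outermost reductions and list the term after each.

Answer: after 2 steps: ¬¬x0 ∨ ¬(x1 ∨ x0)

Working:
  start: T ∧ ¬(¬x0 ∧ (x1 ∨ x0))
  →1  ¬(¬x0 ∧ (x1 ∨ x0))
  →2  ¬¬x0 ∨ ¬(x1 ∨ x0)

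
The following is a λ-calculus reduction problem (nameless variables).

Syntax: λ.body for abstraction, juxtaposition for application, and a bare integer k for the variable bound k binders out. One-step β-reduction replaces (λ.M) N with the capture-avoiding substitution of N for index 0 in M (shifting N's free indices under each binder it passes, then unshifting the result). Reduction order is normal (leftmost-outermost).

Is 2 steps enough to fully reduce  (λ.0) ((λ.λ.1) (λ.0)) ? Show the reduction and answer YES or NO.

Answer: YES — reaches normal form λ.λ.0 in 2 ≤ 2 steps

Derivation:
  start: (λ.0) ((λ.λ.1) (λ.0))
  step 1: (λ.λ.1) (λ.0)
  step 2: λ.λ.0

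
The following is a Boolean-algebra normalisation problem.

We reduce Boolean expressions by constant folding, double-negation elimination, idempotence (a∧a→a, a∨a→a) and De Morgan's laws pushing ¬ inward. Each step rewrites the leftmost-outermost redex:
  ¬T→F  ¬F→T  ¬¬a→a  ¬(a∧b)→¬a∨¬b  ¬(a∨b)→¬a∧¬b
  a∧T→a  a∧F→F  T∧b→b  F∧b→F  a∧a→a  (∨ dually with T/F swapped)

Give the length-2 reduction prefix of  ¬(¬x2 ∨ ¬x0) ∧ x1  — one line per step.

Answer: after 2 steps: (x2 ∧ ¬¬x0) ∧ x1

Reduction:
  start: ¬(¬x2 ∨ ¬x0) ∧ x1
  step 1: (¬¬x2 ∧ ¬¬x0) ∧ x1
  step 2: (x2 ∧ ¬¬x0) ∧ x1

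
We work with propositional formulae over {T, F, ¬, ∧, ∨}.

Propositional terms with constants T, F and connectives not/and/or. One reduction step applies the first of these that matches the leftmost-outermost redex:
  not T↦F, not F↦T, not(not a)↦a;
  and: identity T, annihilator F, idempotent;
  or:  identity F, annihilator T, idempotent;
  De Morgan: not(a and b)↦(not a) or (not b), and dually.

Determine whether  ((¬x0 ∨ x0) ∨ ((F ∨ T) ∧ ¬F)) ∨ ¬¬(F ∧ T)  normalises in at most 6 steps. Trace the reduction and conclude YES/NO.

  start: ((¬x0 ∨ x0) ∨ ((F ∨ T) ∧ ¬F)) ∨ ¬¬(F ∧ T)
  →1  ((¬x0 ∨ x0) ∨ (T ∧ ¬F)) ∨ ¬¬(F ∧ T)
  →2  ((¬x0 ∨ x0) ∨ ¬F) ∨ ¬¬(F ∧ T)
  →3  ((¬x0 ∨ x0) ∨ T) ∨ ¬¬(F ∧ T)
  →4  T ∨ ¬¬(F ∧ T)
  →5  T

Answer: YES — reaches normal form T in 5 ≤ 6 steps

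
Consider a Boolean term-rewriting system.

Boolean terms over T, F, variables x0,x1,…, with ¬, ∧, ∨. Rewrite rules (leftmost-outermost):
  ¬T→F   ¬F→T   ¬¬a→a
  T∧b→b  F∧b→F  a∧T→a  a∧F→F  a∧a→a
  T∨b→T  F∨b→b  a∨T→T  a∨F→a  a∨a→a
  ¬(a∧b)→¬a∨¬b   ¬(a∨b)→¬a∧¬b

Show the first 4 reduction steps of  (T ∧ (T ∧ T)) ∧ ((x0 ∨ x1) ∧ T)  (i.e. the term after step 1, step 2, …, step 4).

  start: (T ∧ (T ∧ T)) ∧ ((x0 ∨ x1) ∧ T)
  →1  (T ∧ T) ∧ ((x0 ∨ x1) ∧ T)
  →2  T ∧ ((x0 ∨ x1) ∧ T)
  →3  (x0 ∨ x1) ∧ T
  →4  x0 ∨ x1

Answer: after 4 steps: x0 ∨ x1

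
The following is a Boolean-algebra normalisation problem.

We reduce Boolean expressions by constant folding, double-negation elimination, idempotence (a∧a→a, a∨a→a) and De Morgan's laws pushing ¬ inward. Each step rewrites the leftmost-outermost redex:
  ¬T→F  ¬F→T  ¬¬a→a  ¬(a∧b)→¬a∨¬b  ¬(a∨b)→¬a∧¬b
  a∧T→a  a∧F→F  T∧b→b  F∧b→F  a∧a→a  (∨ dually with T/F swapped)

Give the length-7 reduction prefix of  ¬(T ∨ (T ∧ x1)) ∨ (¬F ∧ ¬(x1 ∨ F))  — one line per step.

Answer: after 7 steps: ¬x1 ∧ ¬F

Reduction:
  start: ¬(T ∨ (T ∧ x1)) ∨ (¬F ∧ ¬(x1 ∨ F))
  step 1: (¬T ∧ ¬(T ∧ x1)) ∨ (¬F ∧ ¬(x1 ∨ F))
  step 2: (F ∧ ¬(T ∧ x1)) ∨ (¬F ∧ ¬(x1 ∨ F))
  step 3: F ∨ (¬F ∧ ¬(x1 ∨ F))
  step 4: ¬F ∧ ¬(x1 ∨ F)
  step 5: T ∧ ¬(x1 ∨ F)
  step 6: ¬(x1 ∨ F)
  step 7: ¬x1 ∧ ¬F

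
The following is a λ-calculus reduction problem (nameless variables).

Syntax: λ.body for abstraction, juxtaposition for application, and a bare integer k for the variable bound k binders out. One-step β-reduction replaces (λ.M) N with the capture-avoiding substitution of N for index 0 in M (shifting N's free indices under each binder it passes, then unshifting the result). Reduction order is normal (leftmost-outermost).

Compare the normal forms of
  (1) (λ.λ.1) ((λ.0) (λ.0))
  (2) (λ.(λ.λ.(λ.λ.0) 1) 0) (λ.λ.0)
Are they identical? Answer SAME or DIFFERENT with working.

Answer: SAME — A ⇓ λ.λ.0, B ⇓ λ.λ.0

Working:
Term A:
  start: (λ.λ.1) ((λ.0) (λ.0))
  →1  λ.(λ.0) (λ.0)
  →2  λ.λ.0

Term B:
  start: (λ.(λ.λ.(λ.λ.0) 1) 0) (λ.λ.0)
  →1  (λ.λ.(λ.λ.0) 1) (λ.λ.0)
  →2  λ.(λ.λ.0) (λ.λ.0)
  →3  λ.λ.0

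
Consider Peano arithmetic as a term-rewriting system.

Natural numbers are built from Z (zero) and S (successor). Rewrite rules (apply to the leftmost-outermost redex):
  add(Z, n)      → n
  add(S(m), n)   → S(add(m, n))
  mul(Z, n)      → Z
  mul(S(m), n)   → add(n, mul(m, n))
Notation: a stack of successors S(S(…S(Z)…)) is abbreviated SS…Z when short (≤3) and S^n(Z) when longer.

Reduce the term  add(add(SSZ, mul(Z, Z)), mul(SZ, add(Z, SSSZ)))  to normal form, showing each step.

Answer: normal form = S^5(Z)  (in 14 steps)

Working:
  start: add(add(SSZ, mul(Z, Z)), mul(SZ, add(Z, SSSZ)))
  step 1: add(S(add(SZ, mul(Z, Z))), mul(SZ, add(Z, SSSZ)))
  step 2: S(add(add(SZ, mul(Z, Z)), mul(SZ, add(Z, SSSZ))))
  step 3: S(add(S(add(Z, mul(Z, Z))), mul(SZ, add(Z, SSSZ))))
  step 4: S(S(add(add(Z, mul(Z, Z)), mul(SZ, add(Z, SSSZ)))))
  step 5: S(S(add(mul(Z, Z), mul(SZ, add(Z, SSSZ)))))
  step 6: S(S(add(Z, mul(SZ, add(Z, SSSZ)))))
  step 7: S(S(mul(SZ, add(Z, SSSZ))))
  step 8: S(S(add(add(Z, SSSZ), mul(Z, add(Z, SSSZ)))))
  step 9: S(S(add(SSSZ, mul(Z, add(Z, SSSZ)))))
  step 10: S(S(S(add(SSZ, mul(Z, add(Z, SSSZ))))))
  step 11: S(S(S(S(add(SZ, mul(Z, add(Z, SSSZ)))))))
  step 12: S(S(S(S(S(add(Z, mul(Z, add(Z, SSSZ))))))))
  step 13: S(S(S(S(S(mul(Z, add(Z, SSSZ)))))))
  step 14: S^5(Z)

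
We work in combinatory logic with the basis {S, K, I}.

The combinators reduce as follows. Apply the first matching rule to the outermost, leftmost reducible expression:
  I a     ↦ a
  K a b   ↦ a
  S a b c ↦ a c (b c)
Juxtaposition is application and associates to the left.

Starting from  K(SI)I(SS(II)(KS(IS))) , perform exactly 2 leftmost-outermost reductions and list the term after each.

Answer: after 2 steps: SI(S(KS(IS))(II(KS(IS))))

Reduction:
  start: K(SI)I(SS(II)(KS(IS)))
  →1  SI(SS(II)(KS(IS)))
  →2  SI(S(KS(IS))(II(KS(IS))))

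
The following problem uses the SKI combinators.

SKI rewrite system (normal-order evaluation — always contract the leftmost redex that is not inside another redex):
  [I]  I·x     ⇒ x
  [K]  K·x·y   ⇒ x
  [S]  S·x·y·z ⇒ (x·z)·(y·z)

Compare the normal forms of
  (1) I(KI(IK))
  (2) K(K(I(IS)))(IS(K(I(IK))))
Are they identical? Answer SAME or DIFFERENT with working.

Term A:
  start: I(KI(IK))
  [1] KI(IK)
  [2] I

Term B:
  start: K(K(I(IS)))(IS(K(I(IK))))
  [1] K(I(IS))
  [2] K(IS)
  [3] KS

Answer: DIFFERENT — A ⇓ I, B ⇓ KS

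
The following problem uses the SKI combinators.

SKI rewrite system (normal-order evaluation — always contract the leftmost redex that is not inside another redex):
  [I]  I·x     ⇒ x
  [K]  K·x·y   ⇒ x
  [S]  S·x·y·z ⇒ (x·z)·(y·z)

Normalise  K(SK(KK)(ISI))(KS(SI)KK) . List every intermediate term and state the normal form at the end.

Answer: normal form = SI  (in 4 steps)

Reduction:
  start: K(SK(KK)(ISI))(KS(SI)KK)
  [1] SK(KK)(ISI)
  [2] K(ISI)(KK(ISI))
  [3] ISI
  [4] SI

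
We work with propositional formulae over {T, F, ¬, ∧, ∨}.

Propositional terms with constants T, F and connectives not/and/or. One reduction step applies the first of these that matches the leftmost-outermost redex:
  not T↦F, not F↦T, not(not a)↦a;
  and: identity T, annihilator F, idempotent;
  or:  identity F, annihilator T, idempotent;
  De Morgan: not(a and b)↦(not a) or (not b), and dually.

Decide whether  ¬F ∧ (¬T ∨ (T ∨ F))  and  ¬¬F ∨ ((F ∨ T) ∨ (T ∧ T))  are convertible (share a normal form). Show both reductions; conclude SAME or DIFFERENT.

Term A:
  start: ¬F ∧ (¬T ∨ (T ∨ F))
  →1  T ∧ (¬T ∨ (T ∨ F))
  →2  ¬T ∨ (T ∨ F)
  →3  F ∨ (T ∨ F)
  →4  T ∨ F
  →5  T

Term B:
  start: ¬¬F ∨ ((F ∨ T) ∨ (T ∧ T))
  →1  F ∨ ((F ∨ T) ∨ (T ∧ T))
  →2  (F ∨ T) ∨ (T ∧ T)
  →3  T ∨ (T ∧ T)
  →4  T

Answer: SAME — A ⇓ T, B ⇓ T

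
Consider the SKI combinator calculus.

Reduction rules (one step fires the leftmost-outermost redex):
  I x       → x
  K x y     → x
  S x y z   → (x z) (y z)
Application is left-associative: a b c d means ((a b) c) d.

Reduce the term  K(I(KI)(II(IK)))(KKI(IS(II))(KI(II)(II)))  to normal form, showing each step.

  start: K(I(KI)(II(IK)))(KKI(IS(II))(KI(II)(II)))
  [1] I(KI)(II(IK))
  [2] KI(II(IK))
  [3] I

Answer: normal form = I  (in 3 steps)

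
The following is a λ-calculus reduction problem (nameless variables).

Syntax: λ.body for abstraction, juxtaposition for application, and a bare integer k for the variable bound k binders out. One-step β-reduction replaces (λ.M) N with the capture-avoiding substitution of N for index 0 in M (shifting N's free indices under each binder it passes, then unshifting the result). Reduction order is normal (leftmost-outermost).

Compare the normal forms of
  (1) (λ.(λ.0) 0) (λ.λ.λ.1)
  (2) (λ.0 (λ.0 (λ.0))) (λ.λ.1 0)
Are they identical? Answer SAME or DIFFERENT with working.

Answer: DIFFERENT — A ⇓ λ.λ.λ.1, B ⇓ λ.0 (λ.0)

Working:
Term A:
  start: (λ.(λ.0) 0) (λ.λ.λ.1)
  [1] (λ.0) (λ.λ.λ.1)
  [2] λ.λ.λ.1

Term B:
  start: (λ.0 (λ.0 (λ.0))) (λ.λ.1 0)
  [1] (λ.λ.1 0) (λ.0 (λ.0))
  [2] λ.(λ.0 (λ.0)) 0
  [3] λ.0 (λ.0)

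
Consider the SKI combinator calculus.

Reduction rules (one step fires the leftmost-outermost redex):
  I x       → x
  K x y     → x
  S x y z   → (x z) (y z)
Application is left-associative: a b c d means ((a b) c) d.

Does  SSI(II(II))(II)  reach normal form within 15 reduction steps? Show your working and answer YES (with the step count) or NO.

Answer: YES — reaches normal form I in 14 ≤ 15 steps

Reduction:
  start: SSI(II(II))(II)
  step 1: S(II(II))(I(II(II)))(II)
  step 2: II(II)(II)(I(II(II))(II))
  step 3: I(II)(II)(I(II(II))(II))
  step 4: II(II)(I(II(II))(II))
  step 5: I(II)(I(II(II))(II))
  step 6: II(I(II(II))(II))
  step 7: I(I(II(II))(II))
  step 8: I(II(II))(II)
  step 9: II(II)(II)
  step 10: I(II)(II)
  step 11: II(II)
  step 12: I(II)
  step 13: II
  step 14: I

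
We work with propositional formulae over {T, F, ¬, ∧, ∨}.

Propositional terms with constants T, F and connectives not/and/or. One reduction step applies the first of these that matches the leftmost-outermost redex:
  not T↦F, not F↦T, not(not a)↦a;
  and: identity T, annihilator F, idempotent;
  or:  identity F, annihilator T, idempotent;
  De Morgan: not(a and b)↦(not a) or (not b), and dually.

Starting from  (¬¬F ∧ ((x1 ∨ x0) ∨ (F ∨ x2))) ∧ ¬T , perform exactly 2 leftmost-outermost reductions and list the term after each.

Answer: after 2 steps: F ∧ ¬T

Reduction:
  start: (¬¬F ∧ ((x1 ∨ x0) ∨ (F ∨ x2))) ∧ ¬T
  →1  (F ∧ ((x1 ∨ x0) ∨ (F ∨ x2))) ∧ ¬T
  →2  F ∧ ¬T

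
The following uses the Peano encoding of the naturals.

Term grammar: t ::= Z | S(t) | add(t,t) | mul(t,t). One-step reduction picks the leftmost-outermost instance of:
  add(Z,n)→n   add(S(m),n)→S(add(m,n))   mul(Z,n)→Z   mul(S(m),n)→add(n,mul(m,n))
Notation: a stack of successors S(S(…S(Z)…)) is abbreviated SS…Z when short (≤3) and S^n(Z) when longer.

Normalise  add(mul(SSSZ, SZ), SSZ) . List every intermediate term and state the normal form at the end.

  start: add(mul(SSSZ, SZ), SSZ)
  step 1: add(add(SZ, mul(SSZ, SZ)), SSZ)
  step 2: add(S(add(Z, mul(SSZ, SZ))), SSZ)
  step 3: S(add(add(Z, mul(SSZ, SZ)), SSZ))
  step 4: S(add(mul(SSZ, SZ), SSZ))
  step 5: S(add(add(SZ, mul(SZ, SZ)), SSZ))
  step 6: S(add(S(add(Z, mul(SZ, SZ))), SSZ))
  step 7: S(S(add(add(Z, mul(SZ, SZ)), SSZ)))
  step 8: S(S(add(mul(SZ, SZ), SSZ)))
  step 9: S(S(add(add(SZ, mul(Z, SZ)), SSZ)))
  step 10: S(S(add(S(add(Z, mul(Z, SZ))), SSZ)))
  step 11: S(S(S(add(add(Z, mul(Z, SZ)), SSZ))))
  step 12: S(S(S(add(mul(Z, SZ), SSZ))))
  step 13: S(S(S(add(Z, SSZ))))
  step 14: S^5(Z)

Answer: normal form = S^5(Z)  (in 14 steps)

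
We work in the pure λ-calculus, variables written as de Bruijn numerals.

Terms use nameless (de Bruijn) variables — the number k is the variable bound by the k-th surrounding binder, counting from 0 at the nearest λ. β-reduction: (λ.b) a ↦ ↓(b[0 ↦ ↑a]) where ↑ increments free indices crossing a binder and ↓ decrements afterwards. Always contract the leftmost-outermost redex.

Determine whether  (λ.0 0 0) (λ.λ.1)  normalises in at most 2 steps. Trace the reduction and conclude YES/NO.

  start: (λ.0 0 0) (λ.λ.1)
  →1  (λ.λ.1) (λ.λ.1) (λ.λ.1)
  →2  (λ.λ.λ.1) (λ.λ.1)

Answer: NO — after 2 steps the term is (λ.λ.λ.1) (λ.λ.1), not yet normal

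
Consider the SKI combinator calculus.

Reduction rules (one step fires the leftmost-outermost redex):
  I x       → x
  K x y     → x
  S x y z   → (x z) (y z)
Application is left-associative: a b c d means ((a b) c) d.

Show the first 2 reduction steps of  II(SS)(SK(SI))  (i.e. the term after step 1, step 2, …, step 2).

  start: II(SS)(SK(SI))
  →1  I(SS)(SK(SI))
  →2  SS(SK(SI))

Answer: after 2 steps: SS(SK(SI))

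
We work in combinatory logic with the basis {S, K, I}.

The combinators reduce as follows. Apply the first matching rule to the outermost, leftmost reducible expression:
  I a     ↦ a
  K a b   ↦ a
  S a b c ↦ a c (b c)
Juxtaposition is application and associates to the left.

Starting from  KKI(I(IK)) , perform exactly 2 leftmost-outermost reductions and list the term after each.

  start: KKI(I(IK))
  [1] K(I(IK))
  [2] K(IK)

Answer: after 2 steps: K(IK)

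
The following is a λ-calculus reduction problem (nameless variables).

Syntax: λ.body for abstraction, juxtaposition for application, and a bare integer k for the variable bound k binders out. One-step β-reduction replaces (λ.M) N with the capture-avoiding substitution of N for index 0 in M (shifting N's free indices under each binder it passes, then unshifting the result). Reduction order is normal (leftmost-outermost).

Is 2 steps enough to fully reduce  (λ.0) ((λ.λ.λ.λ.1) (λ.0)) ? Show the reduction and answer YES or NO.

Answer: YES — reaches normal form λ.λ.λ.1 in 2 ≤ 2 steps

Reduction:
  start: (λ.0) ((λ.λ.λ.λ.1) (λ.0))
  step 1: (λ.λ.λ.λ.1) (λ.0)
  step 2: λ.λ.λ.1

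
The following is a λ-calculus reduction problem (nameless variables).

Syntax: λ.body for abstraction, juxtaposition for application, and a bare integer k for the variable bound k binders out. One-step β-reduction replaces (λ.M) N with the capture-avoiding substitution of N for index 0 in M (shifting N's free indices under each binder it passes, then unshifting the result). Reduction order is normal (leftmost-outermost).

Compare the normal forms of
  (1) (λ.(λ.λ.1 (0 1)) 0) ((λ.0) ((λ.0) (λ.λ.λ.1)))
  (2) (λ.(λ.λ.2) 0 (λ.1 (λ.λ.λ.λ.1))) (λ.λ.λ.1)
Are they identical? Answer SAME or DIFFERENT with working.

Answer: SAME — A ⇓ λ.λ.λ.1, B ⇓ λ.λ.λ.1

Working:
Term A:
  start: (λ.(λ.λ.1 (0 1)) 0) ((λ.0) ((λ.0) (λ.λ.λ.1)))
  [1] (λ.λ.1 (0 1)) ((λ.0) ((λ.0) (λ.λ.λ.1)))
  [2] λ.(λ.0) ((λ.0) (λ.λ.λ.1)) (0 ((λ.0) ((λ.0) (λ.λ.λ.1))))
  [3] λ.(λ.0) (λ.λ.λ.1) (0 ((λ.0) ((λ.0) (λ.λ.λ.1))))
  [4] λ.(λ.λ.λ.1) (0 ((λ.0) ((λ.0) (λ.λ.λ.1))))
  [5] λ.λ.λ.1

Term B:
  start: (λ.(λ.λ.2) 0 (λ.1 (λ.λ.λ.λ.1))) (λ.λ.λ.1)
  [1] (λ.λ.λ.λ.λ.1) (λ.λ.λ.1) (λ.(λ.λ.λ.1) (λ.λ.λ.λ.1))
  [2] (λ.λ.λ.λ.1) (λ.(λ.λ.λ.1) (λ.λ.λ.λ.1))
  [3] λ.λ.λ.1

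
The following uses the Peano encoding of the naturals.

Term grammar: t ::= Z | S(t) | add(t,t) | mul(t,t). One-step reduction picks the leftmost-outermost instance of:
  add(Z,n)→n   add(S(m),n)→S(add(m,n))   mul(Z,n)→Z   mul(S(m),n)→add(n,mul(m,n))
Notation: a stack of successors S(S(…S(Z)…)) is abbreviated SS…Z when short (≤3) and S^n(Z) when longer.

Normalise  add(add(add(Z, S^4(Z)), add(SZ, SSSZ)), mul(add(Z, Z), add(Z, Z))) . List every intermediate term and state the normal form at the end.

  start: add(add(add(Z, S^4(Z)), add(SZ, SSSZ)), mul(add(Z, Z), add(Z, Z)))
  →1  add(add(S^4(Z), add(SZ, SSSZ)), mul(add(Z, Z), add(Z, Z)))
  →2  add(S(add(SSSZ, add(SZ, SSSZ))), mul(add(Z, Z), add(Z, Z)))
  →3  S(add(add(SSSZ, add(SZ, SSSZ)), mul(add(Z, Z), add(Z, Z))))
  →4  S(add(S(add(SSZ, add(SZ, SSSZ))), mul(add(Z, Z), add(Z, Z))))
  →5  S(S(add(add(SSZ, add(SZ, SSSZ)), mul(add(Z, Z), add(Z, Z)))))
  →6  S(S(add(S(add(SZ, add(SZ, SSSZ))), mul(add(Z, Z), add(Z, Z)))))
  →7  S(S(S(add(add(SZ, add(SZ, SSSZ)), mul(add(Z, Z), add(Z, Z))))))
  →8  S(S(S(add(S(add(Z, add(SZ, SSSZ))), mul(add(Z, Z), add(Z, Z))))))
  →9  S(S(S(S(add(add(Z, add(SZ, SSSZ)), mul(add(Z, Z), add(Z, Z)))))))
  →10  S(S(S(S(add(add(SZ, SSSZ), mul(add(Z, Z), add(Z, Z)))))))
  →11  S(S(S(S(add(S(add(Z, SSSZ)), mul(add(Z, Z), add(Z, Z)))))))
  →12  S(S(S(S(S(add(add(Z, SSSZ), mul(add(Z, Z), add(Z, Z))))))))
  →13  S(S(S(S(S(add(SSSZ, mul(add(Z, Z), add(Z, Z))))))))
  →14  S(S(S(S(S(S(add(SSZ, mul(add(Z, Z), add(Z, Z)))))))))
  →15  S(S(S(S(S(S(S(add(SZ, mul(add(Z, Z), add(Z, Z))))))))))
  →16  S(S(S(S(S(S(S(S(add(Z, mul(add(Z, Z), add(Z, Z)))))))))))
  →17  S(S(S(S(S(S(S(S(mul(add(Z, Z), add(Z, Z))))))))))
  →18  S(S(S(S(S(S(S(S(mul(Z, add(Z, Z))))))))))
  →19  S^8(Z)

Answer: normal form = S^8(Z)  (in 19 steps)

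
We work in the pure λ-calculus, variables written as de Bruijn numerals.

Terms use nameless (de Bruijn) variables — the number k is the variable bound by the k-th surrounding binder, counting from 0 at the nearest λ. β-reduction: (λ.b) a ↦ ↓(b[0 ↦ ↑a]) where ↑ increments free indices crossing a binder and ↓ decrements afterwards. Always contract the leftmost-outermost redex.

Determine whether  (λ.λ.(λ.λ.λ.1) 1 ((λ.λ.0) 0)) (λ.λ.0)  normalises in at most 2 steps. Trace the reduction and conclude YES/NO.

  start: (λ.λ.(λ.λ.λ.1) 1 ((λ.λ.0) 0)) (λ.λ.0)
  step 1: λ.(λ.λ.λ.1) (λ.λ.0) ((λ.λ.0) 0)
  step 2: λ.(λ.λ.1) ((λ.λ.0) 0)

Answer: NO — after 2 steps the term is λ.(λ.λ.1) ((λ.λ.0) 0), not yet normal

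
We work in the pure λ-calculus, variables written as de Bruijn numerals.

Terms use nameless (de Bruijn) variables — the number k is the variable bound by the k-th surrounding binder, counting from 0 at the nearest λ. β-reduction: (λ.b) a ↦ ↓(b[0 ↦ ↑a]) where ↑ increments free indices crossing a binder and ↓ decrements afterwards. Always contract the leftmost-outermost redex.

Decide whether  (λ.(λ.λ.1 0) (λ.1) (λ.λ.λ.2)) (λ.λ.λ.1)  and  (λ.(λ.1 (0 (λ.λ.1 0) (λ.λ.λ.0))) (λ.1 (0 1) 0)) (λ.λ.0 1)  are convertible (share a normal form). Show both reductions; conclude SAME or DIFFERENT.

Answer: DIFFERENT — A ⇓ λ.λ.λ.1, B ⇓ λ.0 (λ.0 (λ.λ.λ.0))

Reduction:
Term A:
  start: (λ.(λ.λ.1 0) (λ.1) (λ.λ.λ.2)) (λ.λ.λ.1)
  [1] (λ.λ.1 0) (λ.λ.λ.λ.1) (λ.λ.λ.2)
  [2] (λ.(λ.λ.λ.λ.1) 0) (λ.λ.λ.2)
  [3] (λ.λ.λ.λ.1) (λ.λ.λ.2)
  [4] λ.λ.λ.1

Term B:
  start: (λ.(λ.1 (0 (λ.λ.1 0) (λ.λ.λ.0))) (λ.1 (0 1) 0)) (λ.λ.0 1)
  [1] (λ.(λ.λ.0 1) (0 (λ.λ.1 0) (λ.λ.λ.0))) (λ.(λ.λ.0 1) (0 (λ.λ.0 1)) 0)
  [2] (λ.λ.0 1) ((λ.(λ.λ.0 1) (0 (λ.λ.0 1)) 0) (λ.λ.1 0) (λ.λ.λ.0))
  [3] λ.0 ((λ.(λ.λ.0 1) (0 (λ.λ.0 1)) 0) (λ.λ.1 0) (λ.λ.λ.0))
  [4] λ.0 ((λ.λ.0 1) ((λ.λ.1 0) (λ.λ.0 1)) (λ.λ.1 0) (λ.λ.λ.0))
  [5] λ.0 ((λ.0 ((λ.λ.1 0) (λ.λ.0 1))) (λ.λ.1 0) (λ.λ.λ.0))
  [6] λ.0 ((λ.λ.1 0) ((λ.λ.1 0) (λ.λ.0 1)) (λ.λ.λ.0))
  [7] λ.0 ((λ.(λ.λ.1 0) (λ.λ.0 1) 0) (λ.λ.λ.0))
  [8] λ.0 ((λ.λ.1 0) (λ.λ.0 1) (λ.λ.λ.0))
  [9] λ.0 ((λ.(λ.λ.0 1) 0) (λ.λ.λ.0))
  [10] λ.0 ((λ.λ.0 1) (λ.λ.λ.0))
  [11] λ.0 (λ.0 (λ.λ.λ.0))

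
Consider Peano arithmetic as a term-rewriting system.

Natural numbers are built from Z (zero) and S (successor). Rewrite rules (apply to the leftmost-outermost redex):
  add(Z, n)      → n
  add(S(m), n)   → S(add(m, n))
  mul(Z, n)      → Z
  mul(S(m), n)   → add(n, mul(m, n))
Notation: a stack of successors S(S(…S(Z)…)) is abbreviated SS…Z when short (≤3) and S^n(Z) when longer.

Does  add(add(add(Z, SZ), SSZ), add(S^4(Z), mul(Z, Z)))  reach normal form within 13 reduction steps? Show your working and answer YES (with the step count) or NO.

  start: add(add(add(Z, SZ), SSZ), add(S^4(Z), mul(Z, Z)))
  step 1: add(add(SZ, SSZ), add(S^4(Z), mul(Z, Z)))
  step 2: add(S(add(Z, SSZ)), add(S^4(Z), mul(Z, Z)))
  step 3: S(add(add(Z, SSZ), add(S^4(Z), mul(Z, Z))))
  step 4: S(add(SSZ, add(S^4(Z), mul(Z, Z))))
  step 5: S(S(add(SZ, add(S^4(Z), mul(Z, Z)))))
  step 6: S(S(S(add(Z, add(S^4(Z), mul(Z, Z))))))
  step 7: S(S(S(add(S^4(Z), mul(Z, Z)))))
  step 8: S(S(S(S(add(SSSZ, mul(Z, Z))))))
  step 9: S(S(S(S(S(add(SSZ, mul(Z, Z)))))))
  step 10: S(S(S(S(S(S(add(SZ, mul(Z, Z))))))))
  step 11: S(S(S(S(S(S(S(add(Z, mul(Z, Z)))))))))
  step 12: S(S(S(S(S(S(S(mul(Z, Z))))))))
  step 13: S^7(Z)

Answer: YES — reaches normal form S^7(Z) in 13 ≤ 13 steps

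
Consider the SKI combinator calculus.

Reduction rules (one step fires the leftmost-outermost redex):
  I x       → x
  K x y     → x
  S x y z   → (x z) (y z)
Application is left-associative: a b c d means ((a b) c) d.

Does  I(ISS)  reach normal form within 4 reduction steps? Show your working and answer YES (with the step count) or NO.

Answer: YES — reaches normal form SS in 2 ≤ 4 steps

Working:
  start: I(ISS)
  →1  ISS
  →2  SS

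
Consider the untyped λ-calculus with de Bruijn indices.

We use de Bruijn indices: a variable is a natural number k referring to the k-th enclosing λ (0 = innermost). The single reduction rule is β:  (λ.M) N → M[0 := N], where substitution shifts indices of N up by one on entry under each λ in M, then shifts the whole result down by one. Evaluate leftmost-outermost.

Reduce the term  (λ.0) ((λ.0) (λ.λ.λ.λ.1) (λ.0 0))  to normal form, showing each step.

  start: (λ.0) ((λ.0) (λ.λ.λ.λ.1) (λ.0 0))
  [1] (λ.0) (λ.λ.λ.λ.1) (λ.0 0)
  [2] (λ.λ.λ.λ.1) (λ.0 0)
  [3] λ.λ.λ.1

Answer: normal form = λ.λ.λ.1  (in 3 steps)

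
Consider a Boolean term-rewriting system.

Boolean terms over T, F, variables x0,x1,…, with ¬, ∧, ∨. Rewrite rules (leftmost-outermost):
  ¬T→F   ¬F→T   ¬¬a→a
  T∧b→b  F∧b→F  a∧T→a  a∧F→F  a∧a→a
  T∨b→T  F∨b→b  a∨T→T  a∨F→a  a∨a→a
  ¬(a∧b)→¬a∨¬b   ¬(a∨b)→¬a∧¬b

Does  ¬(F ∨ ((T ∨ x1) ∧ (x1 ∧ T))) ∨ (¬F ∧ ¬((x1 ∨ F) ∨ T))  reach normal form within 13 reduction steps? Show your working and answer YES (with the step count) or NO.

  start: ¬(F ∨ ((T ∨ x1) ∧ (x1 ∧ T))) ∨ (¬F ∧ ¬((x1 ∨ F) ∨ T))
  →1  (¬F ∧ ¬((T ∨ x1) ∧ (x1 ∧ T))) ∨ (¬F ∧ ¬((x1 ∨ F) ∨ T))
  →2  (T ∧ ¬((T ∨ x1) ∧ (x1 ∧ T))) ∨ (¬F ∧ ¬((x1 ∨ F) ∨ T))
  →3  ¬((T ∨ x1) ∧ (x1 ∧ T)) ∨ (¬F ∧ ¬((x1 ∨ F) ∨ T))
  →4  (¬(T ∨ x1) ∨ ¬(x1 ∧ T)) ∨ (¬F ∧ ¬((x1 ∨ F) ∨ T))
  →5  ((¬T ∧ ¬x1) ∨ ¬(x1 ∧ T)) ∨ (¬F ∧ ¬((x1 ∨ F) ∨ T))
  →6  ((F ∧ ¬x1) ∨ ¬(x1 ∧ T)) ∨ (¬F ∧ ¬((x1 ∨ F) ∨ T))
  →7  (F ∨ ¬(x1 ∧ T)) ∨ (¬F ∧ ¬((x1 ∨ F) ∨ T))
  →8  ¬(x1 ∧ T) ∨ (¬F ∧ ¬((x1 ∨ F) ∨ T))
  →9  (¬x1 ∨ ¬T) ∨ (¬F ∧ ¬((x1 ∨ F) ∨ T))
  →10  (¬x1 ∨ F) ∨ (¬F ∧ ¬((x1 ∨ F) ∨ T))
  →11  ¬x1 ∨ (¬F ∧ ¬((x1 ∨ F) ∨ T))
  →12  ¬x1 ∨ (T ∧ ¬((x1 ∨ F) ∨ T))
  →13  ¬x1 ∨ ¬((x1 ∨ F) ∨ T)

Answer: NO — after 13 steps the term is ¬x1 ∨ ¬((x1 ∨ F) ∨ T), not yet normal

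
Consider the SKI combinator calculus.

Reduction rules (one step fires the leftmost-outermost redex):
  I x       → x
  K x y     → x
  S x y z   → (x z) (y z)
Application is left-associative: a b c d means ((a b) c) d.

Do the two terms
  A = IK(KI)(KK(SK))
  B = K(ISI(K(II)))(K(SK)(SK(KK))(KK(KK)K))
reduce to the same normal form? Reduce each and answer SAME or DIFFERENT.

Answer: DIFFERENT — A ⇓ KI, B ⇓ SI(KI)

Reduction:
Term A:
  start: IK(KI)(KK(SK))
  →1  K(KI)(KK(SK))
  →2  KI

Term B:
  start: K(ISI(K(II)))(K(SK)(SK(KK))(KK(KK)K))
  →1  ISI(K(II))
  →2  SI(K(II))
  →3  SI(KI)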